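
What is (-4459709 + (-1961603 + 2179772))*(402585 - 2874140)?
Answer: 10483199394700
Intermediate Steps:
(-4459709 + (-1961603 + 2179772))*(402585 - 2874140) = (-4459709 + 218169)*(-2471555) = -4241540*(-2471555) = 10483199394700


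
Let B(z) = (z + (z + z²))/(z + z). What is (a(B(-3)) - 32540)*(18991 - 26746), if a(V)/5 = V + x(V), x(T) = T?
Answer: 252386475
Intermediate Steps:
B(z) = (z² + 2*z)/(2*z) (B(z) = (z² + 2*z)/((2*z)) = (z² + 2*z)*(1/(2*z)) = (z² + 2*z)/(2*z))
a(V) = 10*V (a(V) = 5*(V + V) = 5*(2*V) = 10*V)
(a(B(-3)) - 32540)*(18991 - 26746) = (10*(1 + (½)*(-3)) - 32540)*(18991 - 26746) = (10*(1 - 3/2) - 32540)*(-7755) = (10*(-½) - 32540)*(-7755) = (-5 - 32540)*(-7755) = -32545*(-7755) = 252386475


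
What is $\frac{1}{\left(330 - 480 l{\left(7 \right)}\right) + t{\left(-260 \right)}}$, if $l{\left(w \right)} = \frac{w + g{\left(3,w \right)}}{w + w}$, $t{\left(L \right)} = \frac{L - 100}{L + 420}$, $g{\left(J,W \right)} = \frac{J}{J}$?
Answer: $\frac{28}{1497} \approx 0.018704$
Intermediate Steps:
$g{\left(J,W \right)} = 1$
$t{\left(L \right)} = \frac{-100 + L}{420 + L}$
$l{\left(w \right)} = \frac{1 + w}{2 w}$ ($l{\left(w \right)} = \frac{w + 1}{w + w} = \frac{1 + w}{2 w}$)
$\frac{1}{\left(330 - 480 l{\left(7 \right)}\right) + t{\left(-260 \right)}} = \frac{1}{\left(330 - 480 \frac{1 + 7}{2 \cdot 7}\right) + \frac{-100 - 260}{420 - 260}} = \frac{1}{\left(330 - 480 \cdot \frac{1}{2} \cdot \frac{1}{7} \cdot 8\right) + \frac{1}{160} \left(-360\right)} = \frac{1}{\left(330 - \frac{1920}{7}\right) + \frac{1}{160} \left(-360\right)} = \frac{1}{\left(330 - \frac{1920}{7}\right) - \frac{9}{4}} = \frac{1}{\frac{390}{7} - \frac{9}{4}} = \frac{1}{\frac{1497}{28}} = \frac{28}{1497}$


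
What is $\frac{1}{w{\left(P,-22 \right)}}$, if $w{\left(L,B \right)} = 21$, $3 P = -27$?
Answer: $\frac{1}{21} \approx 0.047619$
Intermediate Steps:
$P = -9$ ($P = \frac{1}{3} \left(-27\right) = -9$)
$\frac{1}{w{\left(P,-22 \right)}} = \frac{1}{21}$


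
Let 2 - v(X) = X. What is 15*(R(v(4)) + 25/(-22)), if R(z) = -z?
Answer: 285/22 ≈ 12.955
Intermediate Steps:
v(X) = 2 - X
15*(R(v(4)) + 25/(-22)) = 15*(-(2 - 1*4) + 25/(-22)) = 15*(-(2 - 4) + 25*(-1/22)) = 15*(-1*(-2) - 25/22) = 15*(2 - 25/22) = 15*(19/22) = 285/22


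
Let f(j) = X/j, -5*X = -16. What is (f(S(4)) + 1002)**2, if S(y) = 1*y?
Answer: 25140196/25 ≈ 1.0056e+6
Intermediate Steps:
X = 16/5 (X = -1/5*(-16) = 16/5 ≈ 3.2000)
S(y) = y
f(j) = 16/(5*j)
(f(S(4)) + 1002)**2 = ((16/5)/4 + 1002)**2 = ((16/5)*(1/4) + 1002)**2 = (4/5 + 1002)**2 = (5014/5)**2 = 25140196/25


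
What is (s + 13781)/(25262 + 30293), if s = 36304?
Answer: 10017/11111 ≈ 0.90154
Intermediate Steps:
(s + 13781)/(25262 + 30293) = (36304 + 13781)/(25262 + 30293) = 50085/55555 = 50085*(1/55555) = 10017/11111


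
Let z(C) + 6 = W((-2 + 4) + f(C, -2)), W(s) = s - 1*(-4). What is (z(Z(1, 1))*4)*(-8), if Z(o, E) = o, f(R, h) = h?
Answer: 64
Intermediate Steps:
W(s) = 4 + s (W(s) = s + 4 = 4 + s)
z(C) = -2 (z(C) = -6 + (4 + ((-2 + 4) - 2)) = -6 + (4 + (2 - 2)) = -6 + (4 + 0) = -6 + 4 = -2)
(z(Z(1, 1))*4)*(-8) = -2*4*(-8) = -8*(-8) = 64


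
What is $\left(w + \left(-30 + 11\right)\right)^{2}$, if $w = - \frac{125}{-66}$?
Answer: $\frac{1274641}{4356} \approx 292.62$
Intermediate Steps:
$w = \frac{125}{66}$ ($w = \left(-125\right) \left(- \frac{1}{66}\right) = \frac{125}{66} \approx 1.8939$)
$\left(w + \left(-30 + 11\right)\right)^{2} = \left(\frac{125}{66} + \left(-30 + 11\right)\right)^{2} = \left(\frac{125}{66} - 19\right)^{2} = \left(- \frac{1129}{66}\right)^{2} = \frac{1274641}{4356}$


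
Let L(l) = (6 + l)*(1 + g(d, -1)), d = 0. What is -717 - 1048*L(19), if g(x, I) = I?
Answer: -717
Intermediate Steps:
L(l) = 0 (L(l) = (6 + l)*(1 - 1) = (6 + l)*0 = 0)
-717 - 1048*L(19) = -717 - 1048*0 = -717 + 0 = -717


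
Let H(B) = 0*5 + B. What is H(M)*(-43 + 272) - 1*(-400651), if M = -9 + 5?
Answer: 399735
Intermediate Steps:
M = -4
H(B) = B (H(B) = 0 + B = B)
H(M)*(-43 + 272) - 1*(-400651) = -4*(-43 + 272) - 1*(-400651) = -4*229 + 400651 = -916 + 400651 = 399735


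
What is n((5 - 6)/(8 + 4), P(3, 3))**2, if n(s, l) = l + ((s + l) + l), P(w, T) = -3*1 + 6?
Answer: 11449/144 ≈ 79.507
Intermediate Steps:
P(w, T) = 3 (P(w, T) = -3 + 6 = 3)
n(s, l) = s + 3*l (n(s, l) = l + ((l + s) + l) = l + (s + 2*l) = s + 3*l)
n((5 - 6)/(8 + 4), P(3, 3))**2 = ((5 - 6)/(8 + 4) + 3*3)**2 = (-1/12 + 9)**2 = (107/12)**2 = 11449/144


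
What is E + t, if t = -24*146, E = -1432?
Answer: -4936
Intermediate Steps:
t = -3504
E + t = -1432 - 3504 = -4936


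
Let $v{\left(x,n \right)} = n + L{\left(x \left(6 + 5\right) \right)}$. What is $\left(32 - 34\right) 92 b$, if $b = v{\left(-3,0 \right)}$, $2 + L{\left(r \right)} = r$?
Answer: $6440$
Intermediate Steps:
$L{\left(r \right)} = -2 + r$
$v{\left(x,n \right)} = -2 + n + 11 x$ ($v{\left(x,n \right)} = n + \left(-2 + x \left(6 + 5\right)\right) = n + \left(-2 + x 11\right) = n + \left(-2 + 11 x\right) = -2 + n + 11 x$)
$b = -35$ ($b = -2 + 0 + 11 \left(-3\right) = -2 + 0 - 33 = -35$)
$\left(32 - 34\right) 92 b = \left(32 - 34\right) 92 \left(-35\right) = \left(-2\right) 92 \left(-35\right) = \left(-184\right) \left(-35\right) = 6440$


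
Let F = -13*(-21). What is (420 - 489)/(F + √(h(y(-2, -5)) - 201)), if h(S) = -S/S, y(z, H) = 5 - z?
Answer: -18837/74731 + 69*I*√202/74731 ≈ -0.25206 + 0.013123*I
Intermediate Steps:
h(S) = -1 (h(S) = -1*1 = -1)
F = 273
(420 - 489)/(F + √(h(y(-2, -5)) - 201)) = (420 - 489)/(273 + √(-1 - 201)) = -69/(273 + √(-202)) = -69/(273 + I*√202)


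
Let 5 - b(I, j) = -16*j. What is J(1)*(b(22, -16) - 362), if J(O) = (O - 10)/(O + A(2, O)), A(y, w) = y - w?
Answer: 5517/2 ≈ 2758.5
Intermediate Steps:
b(I, j) = 5 + 16*j (b(I, j) = 5 - (-16)*j = 5 + 16*j)
J(O) = -5 + O/2 (J(O) = (O - 10)/(O + (2 - O)) = (-10 + O)/2 = (-10 + O)*(½) = -5 + O/2)
J(1)*(b(22, -16) - 362) = (-5 + (½)*1)*((5 + 16*(-16)) - 362) = (-5 + ½)*((5 - 256) - 362) = -9*(-251 - 362)/2 = -9/2*(-613) = 5517/2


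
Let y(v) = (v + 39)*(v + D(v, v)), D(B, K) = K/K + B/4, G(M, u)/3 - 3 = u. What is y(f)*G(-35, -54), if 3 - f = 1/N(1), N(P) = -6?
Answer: -511819/16 ≈ -31989.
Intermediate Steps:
G(M, u) = 9 + 3*u
D(B, K) = 1 + B/4 (D(B, K) = 1 + B*(¼) = 1 + B/4)
f = 19/6 (f = 3 - 1/(-6) = 3 - 1*(-⅙) = 3 + ⅙ = 19/6 ≈ 3.1667)
y(v) = (1 + 5*v/4)*(39 + v) (y(v) = (v + 39)*(v + (1 + v/4)) = (39 + v)*(1 + 5*v/4) = (1 + 5*v/4)*(39 + v))
y(f)*G(-35, -54) = (39 + 5*(19/6)²/4 + (199/4)*(19/6))*(9 + 3*(-54)) = (39 + (5/4)*(361/36) + 3781/24)*(9 - 162) = (39 + 1805/144 + 3781/24)*(-153) = (30107/144)*(-153) = -511819/16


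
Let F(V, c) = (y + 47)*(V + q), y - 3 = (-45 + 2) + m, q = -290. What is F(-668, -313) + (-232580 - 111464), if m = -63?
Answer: -290396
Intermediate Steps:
y = -103 (y = 3 + ((-45 + 2) - 63) = 3 + (-43 - 63) = 3 - 106 = -103)
F(V, c) = 16240 - 56*V (F(V, c) = (-103 + 47)*(V - 290) = -56*(-290 + V) = 16240 - 56*V)
F(-668, -313) + (-232580 - 111464) = (16240 - 56*(-668)) + (-232580 - 111464) = (16240 + 37408) - 344044 = 53648 - 344044 = -290396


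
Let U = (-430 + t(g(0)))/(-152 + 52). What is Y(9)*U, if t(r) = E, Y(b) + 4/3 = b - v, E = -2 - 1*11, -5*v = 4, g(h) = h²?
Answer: 56261/1500 ≈ 37.507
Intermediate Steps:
v = -⅘ (v = -⅕*4 = -⅘ ≈ -0.80000)
E = -13 (E = -2 - 11 = -13)
Y(b) = -8/15 + b (Y(b) = -4/3 + (b - 1*(-⅘)) = -4/3 + (b + ⅘) = -4/3 + (⅘ + b) = -8/15 + b)
t(r) = -13
U = 443/100 (U = (-430 - 13)/(-152 + 52) = -443/(-100) = -443*(-1/100) = 443/100 ≈ 4.4300)
Y(9)*U = (-8/15 + 9)*(443/100) = (127/15)*(443/100) = 56261/1500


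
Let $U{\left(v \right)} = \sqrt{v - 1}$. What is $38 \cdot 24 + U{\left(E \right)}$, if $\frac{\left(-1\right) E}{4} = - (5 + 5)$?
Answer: $912 + \sqrt{39} \approx 918.25$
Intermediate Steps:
$E = 40$ ($E = - 4 \left(- (5 + 5)\right) = - 4 \left(\left(-1\right) 10\right) = \left(-4\right) \left(-10\right) = 40$)
$U{\left(v \right)} = \sqrt{-1 + v}$
$38 \cdot 24 + U{\left(E \right)} = 38 \cdot 24 + \sqrt{-1 + 40} = 912 + \sqrt{39}$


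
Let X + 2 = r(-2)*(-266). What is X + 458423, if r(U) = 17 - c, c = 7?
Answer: 455761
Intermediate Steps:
r(U) = 10 (r(U) = 17 - 1*7 = 17 - 7 = 10)
X = -2662 (X = -2 + 10*(-266) = -2 - 2660 = -2662)
X + 458423 = -2662 + 458423 = 455761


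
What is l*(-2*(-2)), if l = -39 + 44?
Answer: 20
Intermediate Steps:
l = 5
l*(-2*(-2)) = 5*(-2*(-2)) = 5*4 = 20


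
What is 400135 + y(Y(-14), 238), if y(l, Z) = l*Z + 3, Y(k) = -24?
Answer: 394426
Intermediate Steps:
y(l, Z) = 3 + Z*l (y(l, Z) = Z*l + 3 = 3 + Z*l)
400135 + y(Y(-14), 238) = 400135 + (3 + 238*(-24)) = 400135 + (3 - 5712) = 400135 - 5709 = 394426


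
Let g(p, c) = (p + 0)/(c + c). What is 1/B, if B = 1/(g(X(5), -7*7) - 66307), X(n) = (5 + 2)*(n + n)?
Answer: -464154/7 ≈ -66308.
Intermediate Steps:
X(n) = 14*n (X(n) = 7*(2*n) = 14*n)
g(p, c) = p/(2*c) (g(p, c) = p/((2*c)) = p*(1/(2*c)) = p/(2*c))
B = -7/464154 (B = 1/((14*5)/(2*((-7*7))) - 66307) = 1/((½)*70/(-49) - 66307) = 1/((½)*70*(-1/49) - 66307) = 1/(-5/7 - 66307) = 1/(-464154/7) = -7/464154 ≈ -1.5081e-5)
1/B = 1/(-7/464154) = -464154/7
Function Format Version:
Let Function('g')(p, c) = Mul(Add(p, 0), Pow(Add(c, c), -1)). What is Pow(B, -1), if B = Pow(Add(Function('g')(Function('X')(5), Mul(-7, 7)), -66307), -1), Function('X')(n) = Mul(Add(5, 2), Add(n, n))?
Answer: Rational(-464154, 7) ≈ -66308.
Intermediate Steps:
Function('X')(n) = Mul(14, n) (Function('X')(n) = Mul(7, Mul(2, n)) = Mul(14, n))
Function('g')(p, c) = Mul(Rational(1, 2), p, Pow(c, -1)) (Function('g')(p, c) = Mul(p, Pow(Mul(2, c), -1)) = Mul(p, Mul(Rational(1, 2), Pow(c, -1))) = Mul(Rational(1, 2), p, Pow(c, -1)))
B = Rational(-7, 464154) (B = Pow(Add(Mul(Rational(1, 2), Mul(14, 5), Pow(Mul(-7, 7), -1)), -66307), -1) = Pow(Add(Mul(Rational(1, 2), 70, Pow(-49, -1)), -66307), -1) = Pow(Add(Mul(Rational(1, 2), 70, Rational(-1, 49)), -66307), -1) = Pow(Add(Rational(-5, 7), -66307), -1) = Pow(Rational(-464154, 7), -1) = Rational(-7, 464154) ≈ -1.5081e-5)
Pow(B, -1) = Pow(Rational(-7, 464154), -1) = Rational(-464154, 7)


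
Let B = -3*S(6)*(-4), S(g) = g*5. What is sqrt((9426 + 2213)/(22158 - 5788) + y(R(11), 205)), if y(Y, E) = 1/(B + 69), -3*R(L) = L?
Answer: sqrt(35180372957730)/7022730 ≈ 0.84459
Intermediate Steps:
R(L) = -L/3
S(g) = 5*g
B = 360 (B = -15*6*(-4) = -3*30*(-4) = -90*(-4) = 360)
y(Y, E) = 1/429 (y(Y, E) = 1/(360 + 69) = 1/429)
sqrt((9426 + 2213)/(22158 - 5788) + y(R(11), 205)) = sqrt((9426 + 2213)/(22158 - 5788) + 1/429) = sqrt(11639/16370 + 1/429) = sqrt(5009501/7022730) = sqrt(35180372957730)/7022730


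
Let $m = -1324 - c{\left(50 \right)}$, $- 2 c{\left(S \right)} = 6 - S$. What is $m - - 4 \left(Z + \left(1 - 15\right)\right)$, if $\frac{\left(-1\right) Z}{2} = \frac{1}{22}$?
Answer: $- \frac{15426}{11} \approx -1402.4$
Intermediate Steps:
$c{\left(S \right)} = -3 + \frac{S}{2}$ ($c{\left(S \right)} = - \frac{6 - S}{2} = -3 + \frac{S}{2}$)
$m = -1346$ ($m = -1324 - \left(-3 + \frac{1}{2} \cdot 50\right) = -1324 - \left(-3 + 25\right) = -1324 - 22 = -1346$)
$Z = - \frac{1}{11}$ ($Z = - \frac{2}{22} = \left(-2\right) \frac{1}{22} = - \frac{1}{11} \approx -0.090909$)
$m - - 4 \left(Z + \left(1 - 15\right)\right) = -1346 - - 4 \left(- \frac{1}{11} + \left(1 - 15\right)\right) = -1346 - - 4 \left(- \frac{1}{11} - 14\right) = -1346 - \left(-4\right) \left(- \frac{155}{11}\right) = -1346 - \frac{620}{11} = - \frac{15426}{11}$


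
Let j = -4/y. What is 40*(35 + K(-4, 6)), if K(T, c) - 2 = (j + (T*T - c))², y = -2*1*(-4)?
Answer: 5090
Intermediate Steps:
y = 8 (y = -2*(-4) = 8)
j = -½ (j = -4/8 = -4*⅛ = -½ ≈ -0.50000)
K(T, c) = 2 + (-½ + T² - c)² (K(T, c) = 2 + (-½ + (T*T - c))² = 2 + (-½ + (T² - c))² = 2 + (-½ + T² - c)²)
40*(35 + K(-4, 6)) = 40*(35 + (2 + (1 - 2*(-4)² + 2*6)²/4)) = 40*(35 + (2 + (1 - 2*16 + 12)²/4)) = 40*(35 + (2 + (1 - 32 + 12)²/4)) = 40*(35 + (2 + (¼)*(-19)²)) = 40*(35 + (2 + (¼)*361)) = 40*(35 + (2 + 361/4)) = 40*(35 + 369/4) = 40*(509/4) = 5090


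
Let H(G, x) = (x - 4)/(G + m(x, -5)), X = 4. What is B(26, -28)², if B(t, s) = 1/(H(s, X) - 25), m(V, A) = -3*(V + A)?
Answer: 1/625 ≈ 0.0016000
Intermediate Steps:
m(V, A) = -3*A - 3*V (m(V, A) = -3*(A + V) = -3*A - 3*V)
H(G, x) = (-4 + x)/(15 + G - 3*x) (H(G, x) = (x - 4)/(G + (-3*(-5) - 3*x)) = (-4 + x)/(G + (15 - 3*x)) = (-4 + x)/(15 + G - 3*x))
B(t, s) = -1/25 (B(t, s) = 1/((-4 + 4)/(15 + s - 3*4) - 25) = 1/(0/(15 + s - 12) - 25) = 1/(0/(3 + s) - 25) = 1/(0 - 25) = 1/(-25) = -1/25)
B(26, -28)² = (-1/25)² = 1/625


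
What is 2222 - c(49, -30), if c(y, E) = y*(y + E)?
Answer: 1291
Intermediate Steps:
c(y, E) = y*(E + y)
2222 - c(49, -30) = 2222 - 49*(-30 + 49) = 2222 - 49*19 = 2222 - 1*931 = 2222 - 931 = 1291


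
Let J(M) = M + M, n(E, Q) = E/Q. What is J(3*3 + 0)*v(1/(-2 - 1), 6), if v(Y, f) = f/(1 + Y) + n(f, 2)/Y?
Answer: 0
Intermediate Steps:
J(M) = 2*M
v(Y, f) = f/(1 + Y) + f/(2*Y) (v(Y, f) = f/(1 + Y) + (f/2)/Y = f/(1 + Y) + f/(2*Y))
J(3*3 + 0)*v(1/(-2 - 1), 6) = (2*(3*3 + 0))*((½)*6*(1 + 3/(-2 - 1))/(1/(-2 - 1)*(1 + 1/(-2 - 1)))) = (2*(9 + 0))*((½)*6*(1 + 3/(-3))/(1/(-3)*(1 + 1/(-3)))) = (2*9)*((½)*6*(1 + 3*(-⅓))/(-⅓*(1 - ⅓))) = 18*((½)*6*(-3)*(1 - 1)/(⅔)) = 18*((½)*6*(-3)*(3/2)*0) = 18*0 = 0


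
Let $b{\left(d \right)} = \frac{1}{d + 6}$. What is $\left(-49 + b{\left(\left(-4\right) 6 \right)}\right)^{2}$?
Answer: $\frac{779689}{324} \approx 2406.4$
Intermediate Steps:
$b{\left(d \right)} = \frac{1}{6 + d}$
$\left(-49 + b{\left(\left(-4\right) 6 \right)}\right)^{2} = \left(-49 + \frac{1}{6 - 24}\right)^{2} = \left(-49 + \frac{1}{-18}\right)^{2} = \left(-49 - \frac{1}{18}\right)^{2} = \left(- \frac{883}{18}\right)^{2} = \frac{779689}{324}$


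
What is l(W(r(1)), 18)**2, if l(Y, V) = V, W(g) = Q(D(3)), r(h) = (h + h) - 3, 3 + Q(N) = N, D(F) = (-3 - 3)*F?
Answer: 324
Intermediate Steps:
D(F) = -6*F
Q(N) = -3 + N
r(h) = -3 + 2*h (r(h) = 2*h - 3 = -3 + 2*h)
W(g) = -21 (W(g) = -3 - 6*3 = -3 - 18 = -21)
l(W(r(1)), 18)**2 = 18**2 = 324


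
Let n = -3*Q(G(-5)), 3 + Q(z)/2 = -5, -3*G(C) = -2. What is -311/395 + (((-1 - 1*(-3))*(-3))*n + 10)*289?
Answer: -31735401/395 ≈ -80343.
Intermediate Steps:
G(C) = 2/3 (G(C) = -1/3*(-2) = 2/3)
Q(z) = -16 (Q(z) = -6 + 2*(-5) = -6 - 10 = -16)
n = 48 (n = -3*(-16) = 48)
-311/395 + (((-1 - 1*(-3))*(-3))*n + 10)*289 = -311/395 + (((-1 - 1*(-3))*(-3))*48 + 10)*289 = -311*1/395 + (((-1 + 3)*(-3))*48 + 10)*289 = -311/395 + ((2*(-3))*48 + 10)*289 = -311/395 + (-6*48 + 10)*289 = -311/395 + (-288 + 10)*289 = -311/395 - 278*289 = -311/395 - 80342 = -31735401/395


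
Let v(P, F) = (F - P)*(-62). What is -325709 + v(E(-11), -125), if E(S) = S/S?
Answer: -317897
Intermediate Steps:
E(S) = 1
v(P, F) = -62*F + 62*P
-325709 + v(E(-11), -125) = -325709 + (-62*(-125) + 62*1) = -325709 + (7750 + 62) = -325709 + 7812 = -317897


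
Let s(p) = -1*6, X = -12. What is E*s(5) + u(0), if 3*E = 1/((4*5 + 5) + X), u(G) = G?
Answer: -2/13 ≈ -0.15385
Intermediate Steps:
s(p) = -6
E = 1/39 (E = 1/(3*((4*5 + 5) - 12)) = 1/(3*((20 + 5) - 12)) = 1/(3*(25 - 12)) = (⅓)/13 = (⅓)*(1/13) = 1/39 ≈ 0.025641)
E*s(5) + u(0) = (1/39)*(-6) + 0 = -2/13 + 0 = -2/13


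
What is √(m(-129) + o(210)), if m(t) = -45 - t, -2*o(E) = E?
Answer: I*√21 ≈ 4.5826*I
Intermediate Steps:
o(E) = -E/2
√(m(-129) + o(210)) = √((-45 - 1*(-129)) - ½*210) = √((-45 + 129) - 105) = √(84 - 105) = √(-21) = I*√21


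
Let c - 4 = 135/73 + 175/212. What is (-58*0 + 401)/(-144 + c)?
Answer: -6205876/2125245 ≈ -2.9201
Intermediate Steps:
c = 103299/15476 (c = 4 + (135/73 + 175/212) = 4 + 41395/15476 = 103299/15476 ≈ 6.6748)
(-58*0 + 401)/(-144 + c) = (-58*0 + 401)/(-144 + 103299/15476) = (0 + 401)/(-2125245/15476) = 401*(-15476/2125245) = -6205876/2125245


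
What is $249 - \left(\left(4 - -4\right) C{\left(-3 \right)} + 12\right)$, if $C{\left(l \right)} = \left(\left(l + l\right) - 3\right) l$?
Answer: $21$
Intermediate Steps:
$C{\left(l \right)} = l \left(-3 + 2 l\right)$ ($C{\left(l \right)} = \left(2 l - 3\right) l = \left(-3 + 2 l\right) l = l \left(-3 + 2 l\right)$)
$249 - \left(\left(4 - -4\right) C{\left(-3 \right)} + 12\right) = 249 - \left(\left(4 - -4\right) \left(- 3 \left(-3 + 2 \left(-3\right)\right)\right) + 12\right) = 249 - \left(\left(4 + 4\right) \left(- 3 \left(-3 - 6\right)\right) + 12\right) = 249 - \left(8 \left(\left(-3\right) \left(-9\right)\right) + 12\right) = 249 - \left(8 \cdot 27 + 12\right) = 249 - \left(216 + 12\right) = 249 - 228 = 21$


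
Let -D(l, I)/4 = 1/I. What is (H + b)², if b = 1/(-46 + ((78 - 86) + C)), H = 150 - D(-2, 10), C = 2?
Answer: 1528731801/67600 ≈ 22614.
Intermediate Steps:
D(l, I) = -4/I
H = 752/5 (H = 150 - (-4)/10 = 150 - 1*(-⅖) = 150 + ⅖ = 752/5 ≈ 150.40)
b = -1/52 (b = 1/(-46 + ((78 - 86) + 2)) = 1/(-46 + (-8 + 2)) = 1/(-46 - 6) = 1/(-52) = -1/52 ≈ -0.019231)
(H + b)² = (752/5 - 1/52)² = (39099/260)² = 1528731801/67600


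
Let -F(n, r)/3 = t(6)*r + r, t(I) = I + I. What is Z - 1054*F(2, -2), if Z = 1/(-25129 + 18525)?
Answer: -542928049/6604 ≈ -82212.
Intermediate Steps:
t(I) = 2*I
F(n, r) = -39*r (F(n, r) = -3*((2*6)*r + r) = -3*(12*r + r) = -39*r)
Z = -1/6604 (Z = 1/(-6604) = -1/6604 ≈ -0.00015142)
Z - 1054*F(2, -2) = -1/6604 - (-41106)*(-2) = -1/6604 - 1054*78 = -1/6604 - 82212 = -542928049/6604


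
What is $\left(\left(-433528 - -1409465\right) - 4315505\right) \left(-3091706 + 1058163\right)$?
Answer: $6791155129424$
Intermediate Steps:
$\left(\left(-433528 - -1409465\right) - 4315505\right) \left(-3091706 + 1058163\right) = \left(\left(-433528 + 1409465\right) - 4315505\right) \left(-2033543\right) = \left(975937 - 4315505\right) \left(-2033543\right) = \left(-3339568\right) \left(-2033543\right) = 6791155129424$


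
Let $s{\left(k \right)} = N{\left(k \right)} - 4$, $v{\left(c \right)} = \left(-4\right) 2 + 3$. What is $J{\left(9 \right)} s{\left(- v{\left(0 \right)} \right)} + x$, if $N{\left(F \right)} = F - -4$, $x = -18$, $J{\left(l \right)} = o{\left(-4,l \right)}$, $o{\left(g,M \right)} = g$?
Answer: $-38$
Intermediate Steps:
$J{\left(l \right)} = -4$
$v{\left(c \right)} = -5$ ($v{\left(c \right)} = -8 + 3 = -5$)
$N{\left(F \right)} = 4 + F$ ($N{\left(F \right)} = F + 4 = 4 + F$)
$s{\left(k \right)} = k$ ($s{\left(k \right)} = \left(4 + k\right) - 4 = k$)
$J{\left(9 \right)} s{\left(- v{\left(0 \right)} \right)} + x = - 4 \left(\left(-1\right) \left(-5\right)\right) - 18 = \left(-4\right) 5 - 18 = -20 - 18 = -38$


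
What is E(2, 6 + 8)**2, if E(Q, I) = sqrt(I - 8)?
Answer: 6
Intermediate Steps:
E(Q, I) = sqrt(-8 + I)
E(2, 6 + 8)**2 = (sqrt(-8 + (6 + 8)))**2 = (sqrt(-8 + 14))**2 = (sqrt(6))**2 = 6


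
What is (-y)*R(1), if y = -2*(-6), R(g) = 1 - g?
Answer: 0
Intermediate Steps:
y = 12
(-y)*R(1) = (-1*12)*(1 - 1*1) = -12*(1 - 1) = -12*0 = 0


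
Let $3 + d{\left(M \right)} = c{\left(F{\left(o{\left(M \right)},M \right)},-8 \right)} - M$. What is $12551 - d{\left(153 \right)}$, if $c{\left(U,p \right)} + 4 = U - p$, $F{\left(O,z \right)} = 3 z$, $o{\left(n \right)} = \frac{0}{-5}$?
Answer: $12244$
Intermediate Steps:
$o{\left(n \right)} = 0$ ($o{\left(n \right)} = 0 \left(- \frac{1}{5}\right) = 0$)
$c{\left(U,p \right)} = -4 + U - p$ ($c{\left(U,p \right)} = -4 + \left(U - p\right) = -4 + U - p$)
$d{\left(M \right)} = 1 + 2 M$ ($d{\left(M \right)} = -3 - \left(-4 - 2 M\right) = -3 + \left(\left(-4 + 3 M + 8\right) - M\right) = -3 + \left(\left(4 + 3 M\right) - M\right) = -3 + \left(4 + 2 M\right) = 1 + 2 M$)
$12551 - d{\left(153 \right)} = 12551 - \left(1 + 2 \cdot 153\right) = 12551 - \left(1 + 306\right) = 12551 - 307 = 12244$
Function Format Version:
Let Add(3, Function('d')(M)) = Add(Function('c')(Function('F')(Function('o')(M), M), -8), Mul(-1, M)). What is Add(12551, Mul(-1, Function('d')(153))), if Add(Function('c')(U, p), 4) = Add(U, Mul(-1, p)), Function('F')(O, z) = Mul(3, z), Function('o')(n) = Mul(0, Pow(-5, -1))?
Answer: 12244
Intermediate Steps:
Function('o')(n) = 0 (Function('o')(n) = Mul(0, Rational(-1, 5)) = 0)
Function('c')(U, p) = Add(-4, U, Mul(-1, p)) (Function('c')(U, p) = Add(-4, Add(U, Mul(-1, p))) = Add(-4, U, Mul(-1, p)))
Function('d')(M) = Add(1, Mul(2, M)) (Function('d')(M) = Add(-3, Add(Add(-4, Mul(3, M), Mul(-1, -8)), Mul(-1, M))) = Add(-3, Add(Add(-4, Mul(3, M), 8), Mul(-1, M))) = Add(-3, Add(Add(4, Mul(3, M)), Mul(-1, M))) = Add(-3, Add(4, Mul(2, M))) = Add(1, Mul(2, M)))
Add(12551, Mul(-1, Function('d')(153))) = Add(12551, Mul(-1, Add(1, Mul(2, 153)))) = Add(12551, Mul(-1, Add(1, 306))) = Add(12551, Mul(-1, 307)) = Add(12551, -307) = 12244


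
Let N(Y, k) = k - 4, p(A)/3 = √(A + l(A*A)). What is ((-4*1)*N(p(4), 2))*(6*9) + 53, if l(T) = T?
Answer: 485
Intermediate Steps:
p(A) = 3*√(A + A²) (p(A) = 3*√(A + A*A) = 3*√(A + A²))
N(Y, k) = -4 + k
((-4*1)*N(p(4), 2))*(6*9) + 53 = ((-4*1)*(-4 + 2))*(6*9) + 53 = -4*(-2)*54 + 53 = 8*54 + 53 = 432 + 53 = 485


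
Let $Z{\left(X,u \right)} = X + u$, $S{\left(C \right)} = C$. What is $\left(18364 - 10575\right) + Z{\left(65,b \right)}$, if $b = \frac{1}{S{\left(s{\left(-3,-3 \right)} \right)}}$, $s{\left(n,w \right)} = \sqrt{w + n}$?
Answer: $7854 - \frac{i \sqrt{6}}{6} \approx 7854.0 - 0.40825 i$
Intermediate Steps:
$s{\left(n,w \right)} = \sqrt{n + w}$
$b = - \frac{i \sqrt{6}}{6}$ ($b = \frac{1}{\sqrt{-3 - 3}} = \frac{1}{\sqrt{-6}} = \frac{1}{i \sqrt{6}} = - \frac{i \sqrt{6}}{6} \approx - 0.40825 i$)
$\left(18364 - 10575\right) + Z{\left(65,b \right)} = \left(18364 - 10575\right) + \left(65 - \frac{i \sqrt{6}}{6}\right) = 7789 + \left(65 - \frac{i \sqrt{6}}{6}\right) = 7854 - \frac{i \sqrt{6}}{6}$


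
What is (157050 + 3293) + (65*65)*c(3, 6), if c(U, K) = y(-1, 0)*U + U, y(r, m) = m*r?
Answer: 173018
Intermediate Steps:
c(U, K) = U (c(U, K) = (0*(-1))*U + U = 0*U + U = 0 + U = U)
(157050 + 3293) + (65*65)*c(3, 6) = (157050 + 3293) + (65*65)*3 = 160343 + 4225*3 = 160343 + 12675 = 173018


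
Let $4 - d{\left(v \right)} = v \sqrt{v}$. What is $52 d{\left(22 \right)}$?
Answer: $208 - 1144 \sqrt{22} \approx -5157.8$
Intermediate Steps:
$d{\left(v \right)} = 4 - v^{\frac{3}{2}}$ ($d{\left(v \right)} = 4 - v \sqrt{v} = 4 - v^{\frac{3}{2}}$)
$52 d{\left(22 \right)} = 52 \left(4 - 22^{\frac{3}{2}}\right) = 52 \left(4 - 22 \sqrt{22}\right) = 208 - 1144 \sqrt{22}$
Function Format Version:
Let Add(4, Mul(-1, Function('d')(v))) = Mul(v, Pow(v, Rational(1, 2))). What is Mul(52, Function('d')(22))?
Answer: Add(208, Mul(-1144, Pow(22, Rational(1, 2)))) ≈ -5157.8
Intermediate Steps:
Function('d')(v) = Add(4, Mul(-1, Pow(v, Rational(3, 2)))) (Function('d')(v) = Add(4, Mul(-1, Mul(v, Pow(v, Rational(1, 2))))) = Add(4, Mul(-1, Pow(v, Rational(3, 2)))))
Mul(52, Function('d')(22)) = Mul(52, Add(4, Mul(-1, Pow(22, Rational(3, 2))))) = Mul(52, Add(4, Mul(-1, Mul(22, Pow(22, Rational(1, 2)))))) = Mul(52, Add(4, Mul(-22, Pow(22, Rational(1, 2))))) = Add(208, Mul(-1144, Pow(22, Rational(1, 2))))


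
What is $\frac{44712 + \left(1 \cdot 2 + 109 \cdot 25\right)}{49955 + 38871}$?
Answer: $\frac{47439}{88826} \approx 0.53407$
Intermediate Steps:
$\frac{44712 + \left(1 \cdot 2 + 109 \cdot 25\right)}{49955 + 38871} = \frac{44712 + \left(2 + 2725\right)}{88826} = \left(44712 + 2727\right) \frac{1}{88826} = 47439 \cdot \frac{1}{88826} = \frac{47439}{88826}$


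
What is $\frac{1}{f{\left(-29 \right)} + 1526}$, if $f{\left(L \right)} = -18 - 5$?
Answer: $\frac{1}{1503} \approx 0.00066534$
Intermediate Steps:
$f{\left(L \right)} = -23$ ($f{\left(L \right)} = -18 - 5 = -23$)
$\frac{1}{f{\left(-29 \right)} + 1526} = \frac{1}{-23 + 1526} = \frac{1}{1503}$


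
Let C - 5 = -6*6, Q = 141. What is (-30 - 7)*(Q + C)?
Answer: -4070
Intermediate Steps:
C = -31 (C = 5 - 6*6 = 5 - 36 = -31)
(-30 - 7)*(Q + C) = (-30 - 7)*(141 - 31) = -37*110 = -4070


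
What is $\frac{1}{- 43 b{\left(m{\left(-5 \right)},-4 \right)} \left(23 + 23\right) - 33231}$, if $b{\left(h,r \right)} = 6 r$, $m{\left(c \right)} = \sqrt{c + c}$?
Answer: $\frac{1}{14241} \approx 7.022 \cdot 10^{-5}$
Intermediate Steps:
$m{\left(c \right)} = \sqrt{2} \sqrt{c}$ ($m{\left(c \right)} = \sqrt{2 c} = \sqrt{2} \sqrt{c}$)
$\frac{1}{- 43 b{\left(m{\left(-5 \right)},-4 \right)} \left(23 + 23\right) - 33231} = \frac{1}{- 43 \cdot 6 \left(-4\right) \left(23 + 23\right) - 33231} = \frac{1}{\left(-43\right) \left(-24\right) 46 - 33231} = \frac{1}{1032 \cdot 46 - 33231} = \frac{1}{47472 - 33231} = \frac{1}{14241}$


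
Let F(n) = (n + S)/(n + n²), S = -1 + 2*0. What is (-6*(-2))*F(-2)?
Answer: -18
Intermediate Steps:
S = -1 (S = -1 + 0 = -1)
F(n) = (-1 + n)/(n + n²) (F(n) = (n - 1)/(n + n²) = (-1 + n)/(n + n²))
(-6*(-2))*F(-2) = (-6*(-2))*((-1 - 2)/((-2)*(1 - 2))) = 12*(-½*(-3)/(-1)) = 12*(-½*(-1)*(-3)) = 12*(-3/2) = -18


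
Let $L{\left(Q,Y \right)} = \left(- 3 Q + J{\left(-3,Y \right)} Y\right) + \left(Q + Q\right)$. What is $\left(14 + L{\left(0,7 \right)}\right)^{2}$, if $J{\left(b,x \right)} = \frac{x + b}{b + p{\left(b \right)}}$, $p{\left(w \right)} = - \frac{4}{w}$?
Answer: $\frac{196}{25} \approx 7.84$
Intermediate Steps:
$J{\left(b,x \right)} = \frac{b + x}{b - \frac{4}{b}}$ ($J{\left(b,x \right)} = \frac{x + b}{b - \frac{4}{b}} = \frac{b + x}{b - \frac{4}{b}}$)
$L{\left(Q,Y \right)} = - Q + Y \left(\frac{9}{5} - \frac{3 Y}{5}\right)$ ($L{\left(Q,Y \right)} = \left(- 3 Q + - \frac{3 \left(-3 + Y\right)}{-4 + \left(-3\right)^{2}} Y\right) + \left(Q + Q\right) = \left(- 3 Q + - \frac{3 \left(-3 + Y\right)}{-4 + 9} Y\right) + 2 Q = \left(- 3 Q + - \frac{3 \left(-3 + Y\right)}{5} Y\right) + 2 Q = \left(- 3 Q + \left(-3\right) \frac{1}{5} \left(-3 + Y\right) Y\right) + 2 Q = \left(- 3 Q + \left(\frac{9}{5} - \frac{3 Y}{5}\right) Y\right) + 2 Q = \left(- 3 Q + Y \left(\frac{9}{5} - \frac{3 Y}{5}\right)\right) + 2 Q = - Q + Y \left(\frac{9}{5} - \frac{3 Y}{5}\right)$)
$\left(14 + L{\left(0,7 \right)}\right)^{2} = \left(14 - \frac{21 \left(-3 + 7\right)}{5}\right)^{2} = \left(14 + \left(0 - \frac{21}{5} \cdot 4\right)\right)^{2} = \left(14 + \left(0 - \frac{84}{5}\right)\right)^{2} = \left(14 - \frac{84}{5}\right)^{2} = \left(- \frac{14}{5}\right)^{2} = \frac{196}{25}$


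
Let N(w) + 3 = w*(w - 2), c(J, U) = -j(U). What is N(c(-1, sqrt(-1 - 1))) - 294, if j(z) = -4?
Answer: -289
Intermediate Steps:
c(J, U) = 4 (c(J, U) = -1*(-4) = 4)
N(w) = -3 + w*(-2 + w) (N(w) = -3 + w*(w - 2) = -3 + w*(-2 + w))
N(c(-1, sqrt(-1 - 1))) - 294 = (-3 + 4**2 - 2*4) - 294 = (-3 + 16 - 8) - 294 = 5 - 294 = -289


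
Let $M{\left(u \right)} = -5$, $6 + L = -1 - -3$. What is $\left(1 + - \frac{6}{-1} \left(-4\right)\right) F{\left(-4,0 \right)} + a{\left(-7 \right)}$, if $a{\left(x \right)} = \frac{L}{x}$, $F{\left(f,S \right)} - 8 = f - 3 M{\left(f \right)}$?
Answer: $- \frac{3055}{7} \approx -436.43$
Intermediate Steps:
$L = -4$ ($L = -6 - -2 = -6 + \left(-1 + 3\right) = -6 + 2 = -4$)
$F{\left(f,S \right)} = 23 + f$ ($F{\left(f,S \right)} = 8 + \left(f - -15\right) = 8 + \left(f + 15\right) = 8 + \left(15 + f\right) = 23 + f$)
$a{\left(x \right)} = - \frac{4}{x}$
$\left(1 + - \frac{6}{-1} \left(-4\right)\right) F{\left(-4,0 \right)} + a{\left(-7 \right)} = \left(1 + - \frac{6}{-1} \left(-4\right)\right) \left(23 - 4\right) - \frac{4}{-7} = \left(1 + \left(-6\right) \left(-1\right) \left(-4\right)\right) 19 - - \frac{4}{7} = \left(1 + 6 \left(-4\right)\right) 19 + \frac{4}{7} = \left(1 - 24\right) 19 + \frac{4}{7} = \left(-23\right) 19 + \frac{4}{7} = -437 + \frac{4}{7} = - \frac{3055}{7}$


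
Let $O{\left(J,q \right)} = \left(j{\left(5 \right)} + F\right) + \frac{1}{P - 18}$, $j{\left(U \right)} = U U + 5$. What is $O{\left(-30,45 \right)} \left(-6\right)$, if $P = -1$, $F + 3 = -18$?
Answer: $- \frac{1020}{19} \approx -53.684$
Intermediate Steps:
$F = -21$ ($F = -3 - 18 = -21$)
$j{\left(U \right)} = 5 + U^{2}$ ($j{\left(U \right)} = U^{2} + 5 = 5 + U^{2}$)
$O{\left(J,q \right)} = \frac{170}{19}$ ($O{\left(J,q \right)} = \left(\left(5 + 5^{2}\right) - 21\right) + \frac{1}{-1 - 18} = \left(\left(5 + 25\right) - 21\right) + \frac{1}{-19} = \left(30 - 21\right) - \frac{1}{19} = 9 - \frac{1}{19} = \frac{170}{19}$)
$O{\left(-30,45 \right)} \left(-6\right) = \frac{170}{19} \left(-6\right) = - \frac{1020}{19}$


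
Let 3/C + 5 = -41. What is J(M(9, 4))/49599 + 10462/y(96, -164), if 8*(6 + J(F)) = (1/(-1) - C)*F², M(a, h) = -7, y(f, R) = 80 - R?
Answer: 47738972681/1113398352 ≈ 42.877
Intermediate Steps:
C = -3/46 (C = 3/(-5 - 41) = 3/(-46) = 3*(-1/46) = -3/46 ≈ -0.065217)
J(F) = -6 - 43*F²/368 (J(F) = -6 + ((1/(-1) - 1*(-3/46))*F²)/8 = -6 + ((-1 + 3/46)*F²)/8 = -6 + (-43*F²/46)/8 = -6 - 43*F²/368)
J(M(9, 4))/49599 + 10462/y(96, -164) = (-6 - 43/368*(-7)²)/49599 + 10462/(80 - 1*(-164)) = (-6 - 43/368*49)*(1/49599) + 10462/(80 + 164) = (-6 - 2107/368)*(1/49599) + 10462/244 = -4315/368*1/49599 + 10462*(1/244) = -4315/18252432 + 5231/122 = 47738972681/1113398352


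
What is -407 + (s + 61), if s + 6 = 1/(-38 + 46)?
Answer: -2815/8 ≈ -351.88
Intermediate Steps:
s = -47/8 (s = -6 + 1/(-38 + 46) = -6 + 1/8 = -6 + ⅛ = -47/8 ≈ -5.8750)
-407 + (s + 61) = -407 + (-47/8 + 61) = -407 + 441/8 = -2815/8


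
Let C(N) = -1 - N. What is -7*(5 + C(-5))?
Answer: -63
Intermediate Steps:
-7*(5 + C(-5)) = -7*(5 + (-1 - 1*(-5))) = -7*(5 + (-1 + 5)) = -7*(5 + 4) = -7*9 = -63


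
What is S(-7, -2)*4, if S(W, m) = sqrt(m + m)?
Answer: 8*I ≈ 8.0*I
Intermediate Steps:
S(W, m) = sqrt(2)*sqrt(m) (S(W, m) = sqrt(2*m) = sqrt(2)*sqrt(m))
S(-7, -2)*4 = (sqrt(2)*sqrt(-2))*4 = (sqrt(2)*(I*sqrt(2)))*4 = (2*I)*4 = 8*I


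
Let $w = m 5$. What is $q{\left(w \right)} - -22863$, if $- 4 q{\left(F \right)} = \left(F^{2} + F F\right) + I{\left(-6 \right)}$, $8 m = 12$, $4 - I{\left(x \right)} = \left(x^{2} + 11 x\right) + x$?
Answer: $\frac{182599}{8} \approx 22825.0$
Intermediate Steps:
$I{\left(x \right)} = 4 - x^{2} - 12 x$ ($I{\left(x \right)} = 4 - \left(\left(x^{2} + 11 x\right) + x\right) = 4 - \left(x^{2} + 12 x\right) = 4 - x^{2} - 12 x$)
$m = \frac{3}{2}$ ($m = \frac{1}{8} \cdot 12 = \frac{3}{2} \approx 1.5$)
$w = \frac{15}{2}$ ($w = \frac{3}{2} \cdot 5 = \frac{15}{2} \approx 7.5$)
$q{\left(F \right)} = -10 - \frac{F^{2}}{2}$ ($q{\left(F \right)} = - \frac{\left(F^{2} + F F\right) - -40}{4} = - \frac{\left(F^{2} + F^{2}\right) + \left(4 - 36 + 72\right)}{4} = - \frac{2 F^{2} + \left(4 - 36 + 72\right)}{4} = - \frac{2 F^{2} + 40}{4} = - \frac{40 + 2 F^{2}}{4} = -10 - \frac{F^{2}}{2}$)
$q{\left(w \right)} - -22863 = \left(-10 - \frac{\left(\frac{15}{2}\right)^{2}}{2}\right) - -22863 = \left(-10 - \frac{225}{8}\right) + 22863 = - \frac{305}{8} + 22863 = \frac{182599}{8}$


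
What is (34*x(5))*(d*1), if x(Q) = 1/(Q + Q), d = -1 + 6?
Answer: 17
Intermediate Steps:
d = 5
x(Q) = 1/(2*Q)
(34*x(5))*(d*1) = (34*((½)/5))*(5*1) = (34*((½)*(⅕)))*5 = (34*(⅒))*5 = (17/5)*5 = 17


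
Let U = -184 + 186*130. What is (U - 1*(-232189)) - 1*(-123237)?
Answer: 379422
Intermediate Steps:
U = 23996 (U = -184 + 24180 = 23996)
(U - 1*(-232189)) - 1*(-123237) = (23996 - 1*(-232189)) - 1*(-123237) = (23996 + 232189) + 123237 = 256185 + 123237 = 379422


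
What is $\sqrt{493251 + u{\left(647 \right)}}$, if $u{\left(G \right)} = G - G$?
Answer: $\sqrt{493251} \approx 702.32$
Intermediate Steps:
$u{\left(G \right)} = 0$
$\sqrt{493251 + u{\left(647 \right)}} = \sqrt{493251 + 0} = \sqrt{493251}$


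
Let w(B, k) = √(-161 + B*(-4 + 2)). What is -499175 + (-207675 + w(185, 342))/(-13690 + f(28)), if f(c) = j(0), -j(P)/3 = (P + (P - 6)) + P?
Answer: -6824512925/13672 - 3*I*√59/13672 ≈ -4.9916e+5 - 0.0016854*I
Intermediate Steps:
j(P) = 18 - 9*P (j(P) = -3*((P + (P - 6)) + P) = -3*((P + (-6 + P)) + P) = -3*((-6 + 2*P) + P) = -3*(-6 + 3*P) = 18 - 9*P)
f(c) = 18 (f(c) = 18 - 9*0 = 18 + 0 = 18)
w(B, k) = √(-161 - 2*B) (w(B, k) = √(-161 + B*(-2)) = √(-161 - 2*B))
-499175 + (-207675 + w(185, 342))/(-13690 + f(28)) = -499175 + (-207675 + √(-161 - 2*185))/(-13690 + 18) = -499175 + (-207675 + √(-161 - 370))/(-13672) = -499175 + (-207675 + √(-531))*(-1/13672) = -499175 + (-207675 + 3*I*√59)*(-1/13672) = -499175 + (207675/13672 - 3*I*√59/13672) = -6824512925/13672 - 3*I*√59/13672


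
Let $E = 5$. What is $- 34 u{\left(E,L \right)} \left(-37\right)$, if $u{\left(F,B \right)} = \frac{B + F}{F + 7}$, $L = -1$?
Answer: $\frac{1258}{3} \approx 419.33$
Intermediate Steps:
$u{\left(F,B \right)} = \frac{B + F}{7 + F}$
$- 34 u{\left(E,L \right)} \left(-37\right) = - 34 \frac{-1 + 5}{7 + 5} \left(-37\right) = - 34 \cdot \frac{1}{12} \cdot 4 \left(-37\right) = \left(-34\right) \frac{1}{3} \left(-37\right) = \left(- \frac{34}{3}\right) \left(-37\right) = \frac{1258}{3}$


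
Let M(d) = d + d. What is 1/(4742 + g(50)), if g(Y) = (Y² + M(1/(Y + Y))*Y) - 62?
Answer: 1/7181 ≈ 0.00013926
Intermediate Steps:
M(d) = 2*d
g(Y) = -61 + Y² (g(Y) = (Y² + (2/(Y + Y))*Y) - 62 = (Y² + (2/((2*Y)))*Y) - 62 = (Y² + (2*(1/(2*Y)))*Y) - 62 = (Y² + Y/Y) - 62 = (Y² + 1) - 62 = (1 + Y²) - 62 = -61 + Y²)
1/(4742 + g(50)) = 1/(4742 + (-61 + 50²)) = 1/(4742 + (-61 + 2500)) = 1/(4742 + 2439) = 1/7181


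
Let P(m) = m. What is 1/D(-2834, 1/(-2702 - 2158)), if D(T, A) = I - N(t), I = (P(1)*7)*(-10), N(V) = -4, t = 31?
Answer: -1/66 ≈ -0.015152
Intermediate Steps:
I = -70 (I = (1*7)*(-10) = 7*(-10) = -70)
D(T, A) = -66 (D(T, A) = -70 - 1*(-4) = -70 + 4 = -66)
1/D(-2834, 1/(-2702 - 2158)) = 1/(-66) = -1/66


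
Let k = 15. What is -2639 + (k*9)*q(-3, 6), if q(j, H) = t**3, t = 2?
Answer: -1559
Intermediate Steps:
q(j, H) = 8 (q(j, H) = 2**3 = 8)
-2639 + (k*9)*q(-3, 6) = -2639 + (15*9)*8 = -2639 + 135*8 = -2639 + 1080 = -1559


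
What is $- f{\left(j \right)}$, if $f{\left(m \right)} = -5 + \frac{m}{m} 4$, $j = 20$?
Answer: $1$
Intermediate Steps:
$f{\left(m \right)} = -1$ ($f{\left(m \right)} = -5 + 1 \cdot 4 = -5 + 4 = -1$)
$- f{\left(j \right)} = \left(-1\right) \left(-1\right) = 1$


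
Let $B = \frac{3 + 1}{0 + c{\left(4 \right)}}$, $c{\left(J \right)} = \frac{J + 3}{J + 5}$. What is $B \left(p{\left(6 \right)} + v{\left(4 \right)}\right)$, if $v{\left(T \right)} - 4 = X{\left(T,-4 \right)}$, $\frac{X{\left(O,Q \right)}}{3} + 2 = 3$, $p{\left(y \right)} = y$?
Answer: $\frac{468}{7} \approx 66.857$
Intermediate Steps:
$c{\left(J \right)} = \frac{3 + J}{5 + J}$
$X{\left(O,Q \right)} = 3$ ($X{\left(O,Q \right)} = -6 + 3 \cdot 3 = -6 + 9 = 3$)
$v{\left(T \right)} = 7$ ($v{\left(T \right)} = 4 + 3 = 7$)
$B = \frac{36}{7}$ ($B = \frac{3 + 1}{0 + \frac{3 + 4}{5 + 4}} = \frac{1}{0 + \frac{1}{9} \cdot 7} \cdot 4 = \frac{1}{0 + \frac{7}{9}} \cdot 4 = \frac{1}{\frac{7}{9}} \cdot 4 = \frac{9}{7} \cdot 4 = \frac{36}{7} \approx 5.1429$)
$B \left(p{\left(6 \right)} + v{\left(4 \right)}\right) = \frac{36 \left(6 + 7\right)}{7} = \frac{36}{7} \cdot 13 = \frac{468}{7}$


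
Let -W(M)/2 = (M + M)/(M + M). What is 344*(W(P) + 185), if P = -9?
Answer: 62952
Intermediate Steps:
W(M) = -2 (W(M) = -2*(M + M)/(M + M) = -2*2*M/(2*M) = -2*2*M*1/(2*M) = -2*1 = -2)
344*(W(P) + 185) = 344*(-2 + 185) = 344*183 = 62952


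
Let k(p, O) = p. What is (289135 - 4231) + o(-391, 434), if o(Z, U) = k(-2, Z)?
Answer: 284902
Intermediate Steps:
o(Z, U) = -2
(289135 - 4231) + o(-391, 434) = (289135 - 4231) - 2 = 284904 - 2 = 284902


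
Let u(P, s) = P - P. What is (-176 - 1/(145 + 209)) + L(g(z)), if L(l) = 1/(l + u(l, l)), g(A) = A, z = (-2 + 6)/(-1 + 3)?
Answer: -31064/177 ≈ -175.50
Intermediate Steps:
z = 2 (z = 4/2 = 4*(1/2) = 2)
u(P, s) = 0
L(l) = 1/l (L(l) = 1/(l + 0) = 1/l)
(-176 - 1/(145 + 209)) + L(g(z)) = (-176 - 1/(145 + 209)) + 1/2 = (-176 - 1/354) + 1/2 = -62305/354 + 1/2 = -31064/177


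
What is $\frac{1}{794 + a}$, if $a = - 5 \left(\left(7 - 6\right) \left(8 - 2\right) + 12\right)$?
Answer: $\frac{1}{704} \approx 0.0014205$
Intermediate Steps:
$a = -90$ ($a = - 5 \left(1 \cdot 6 + 12\right) = - 5 \left(6 + 12\right) = \left(-5\right) 18 = -90$)
$\frac{1}{794 + a} = \frac{1}{794 - 90} = \frac{1}{704}$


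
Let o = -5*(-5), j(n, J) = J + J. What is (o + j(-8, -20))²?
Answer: 225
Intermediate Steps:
j(n, J) = 2*J
o = 25
(o + j(-8, -20))² = (25 + 2*(-20))² = (25 - 40)² = (-15)² = 225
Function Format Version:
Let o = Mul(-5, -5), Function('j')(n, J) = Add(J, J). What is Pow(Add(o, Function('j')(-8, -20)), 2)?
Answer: 225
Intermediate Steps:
Function('j')(n, J) = Mul(2, J)
o = 25
Pow(Add(o, Function('j')(-8, -20)), 2) = Pow(Add(25, Mul(2, -20)), 2) = Pow(Add(25, -40), 2) = Pow(-15, 2) = 225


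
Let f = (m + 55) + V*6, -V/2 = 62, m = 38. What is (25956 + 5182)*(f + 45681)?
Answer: 1402144140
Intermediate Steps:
V = -124 (V = -2*62 = -124)
f = -651 (f = (38 + 55) - 124*6 = 93 - 744 = -651)
(25956 + 5182)*(f + 45681) = (25956 + 5182)*(-651 + 45681) = 31138*45030 = 1402144140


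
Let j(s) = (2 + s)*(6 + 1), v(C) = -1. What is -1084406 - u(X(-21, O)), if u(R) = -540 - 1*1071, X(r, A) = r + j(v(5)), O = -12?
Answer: -1082795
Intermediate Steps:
j(s) = 14 + 7*s (j(s) = (2 + s)*7 = 14 + 7*s)
X(r, A) = 7 + r (X(r, A) = r + (14 + 7*(-1)) = r + (14 - 7) = r + 7 = 7 + r)
u(R) = -1611 (u(R) = -540 - 1071 = -1611)
-1084406 - u(X(-21, O)) = -1084406 - 1*(-1611) = -1084406 + 1611 = -1082795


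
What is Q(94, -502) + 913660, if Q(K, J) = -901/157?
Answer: 143443719/157 ≈ 9.1365e+5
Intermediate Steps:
Q(K, J) = -901/157 (Q(K, J) = -901*1/157 = -901/157)
Q(94, -502) + 913660 = -901/157 + 913660 = 143443719/157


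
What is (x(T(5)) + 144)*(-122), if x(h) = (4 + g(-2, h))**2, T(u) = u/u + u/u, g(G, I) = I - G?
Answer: -25376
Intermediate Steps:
T(u) = 2 (T(u) = 1 + 1 = 2)
x(h) = (6 + h)**2 (x(h) = (4 + (h - 1*(-2)))**2 = (4 + (h + 2))**2 = (4 + (2 + h))**2 = (6 + h)**2)
(x(T(5)) + 144)*(-122) = ((6 + 2)**2 + 144)*(-122) = (8**2 + 144)*(-122) = (64 + 144)*(-122) = 208*(-122) = -25376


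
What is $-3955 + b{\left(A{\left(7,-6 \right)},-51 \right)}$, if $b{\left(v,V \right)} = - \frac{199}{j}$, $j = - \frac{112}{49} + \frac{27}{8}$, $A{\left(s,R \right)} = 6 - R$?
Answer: $- \frac{252399}{61} \approx -4137.7$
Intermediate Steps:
$j = \frac{61}{56}$ ($j = \left(-112\right) \frac{1}{49} + 27 \cdot \frac{1}{8} = - \frac{16}{7} + \frac{27}{8} = \frac{61}{56} \approx 1.0893$)
$b{\left(v,V \right)} = - \frac{11144}{61}$ ($b{\left(v,V \right)} = - \frac{199}{\frac{61}{56}} = \left(-199\right) \frac{56}{61} = - \frac{11144}{61}$)
$-3955 + b{\left(A{\left(7,-6 \right)},-51 \right)} = -3955 - \frac{11144}{61} = - \frac{252399}{61}$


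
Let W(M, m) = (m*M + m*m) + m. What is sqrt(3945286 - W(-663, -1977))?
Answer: I*sqrt(1272017) ≈ 1127.8*I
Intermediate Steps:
W(M, m) = m + m**2 + M*m (W(M, m) = (M*m + m**2) + m = (m**2 + M*m) + m = m + m**2 + M*m)
sqrt(3945286 - W(-663, -1977)) = sqrt(3945286 - (-1977)*(1 - 663 - 1977)) = sqrt(3945286 - (-1977)*(-2639)) = sqrt(3945286 - 1*5217303) = sqrt(3945286 - 5217303) = sqrt(-1272017) = I*sqrt(1272017)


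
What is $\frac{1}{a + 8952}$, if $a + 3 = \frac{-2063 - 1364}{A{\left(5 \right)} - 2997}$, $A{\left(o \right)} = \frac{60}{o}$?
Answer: $\frac{2985}{26716192} \approx 0.00011173$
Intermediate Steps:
$a = - \frac{5528}{2985}$ ($a = -3 + \frac{-2063 - 1364}{\frac{60}{5} - 2997} = -3 - \frac{3427}{60 \cdot \frac{1}{5} - 2997} = -3 - \frac{3427}{12 - 2997} = -3 - \frac{3427}{-2985} = -3 - - \frac{3427}{2985} = -3 + \frac{3427}{2985} = - \frac{5528}{2985} \approx -1.8519$)
$\frac{1}{a + 8952} = \frac{1}{- \frac{5528}{2985} + 8952} = \frac{1}{\frac{26716192}{2985}} = \frac{2985}{26716192}$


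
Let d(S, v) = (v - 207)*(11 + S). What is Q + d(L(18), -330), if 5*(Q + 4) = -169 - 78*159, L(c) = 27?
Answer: -114621/5 ≈ -22924.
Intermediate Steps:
d(S, v) = (-207 + v)*(11 + S)
Q = -12591/5 (Q = -4 + (-169 - 78*159)/5 = -4 + (-169 - 12402)/5 = -4 + (⅕)*(-12571) = -4 - 12571/5 = -12591/5 ≈ -2518.2)
Q + d(L(18), -330) = -12591/5 + (-2277 - 207*27 + 11*(-330) + 27*(-330)) = -12591/5 + (-2277 - 5589 - 3630 - 8910) = -12591/5 - 20406 = -114621/5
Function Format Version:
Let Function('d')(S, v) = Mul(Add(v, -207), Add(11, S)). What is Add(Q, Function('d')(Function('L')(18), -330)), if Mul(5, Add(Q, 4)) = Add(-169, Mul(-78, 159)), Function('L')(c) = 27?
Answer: Rational(-114621, 5) ≈ -22924.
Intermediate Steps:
Function('d')(S, v) = Mul(Add(-207, v), Add(11, S))
Q = Rational(-12591, 5) (Q = Add(-4, Mul(Rational(1, 5), Add(-169, Mul(-78, 159)))) = Add(-4, Mul(Rational(1, 5), Add(-169, -12402))) = Add(-4, Mul(Rational(1, 5), -12571)) = Add(-4, Rational(-12571, 5)) = Rational(-12591, 5) ≈ -2518.2)
Add(Q, Function('d')(Function('L')(18), -330)) = Add(Rational(-12591, 5), Add(-2277, Mul(-207, 27), Mul(11, -330), Mul(27, -330))) = Add(Rational(-12591, 5), Add(-2277, -5589, -3630, -8910)) = Add(Rational(-12591, 5), -20406) = Rational(-114621, 5)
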